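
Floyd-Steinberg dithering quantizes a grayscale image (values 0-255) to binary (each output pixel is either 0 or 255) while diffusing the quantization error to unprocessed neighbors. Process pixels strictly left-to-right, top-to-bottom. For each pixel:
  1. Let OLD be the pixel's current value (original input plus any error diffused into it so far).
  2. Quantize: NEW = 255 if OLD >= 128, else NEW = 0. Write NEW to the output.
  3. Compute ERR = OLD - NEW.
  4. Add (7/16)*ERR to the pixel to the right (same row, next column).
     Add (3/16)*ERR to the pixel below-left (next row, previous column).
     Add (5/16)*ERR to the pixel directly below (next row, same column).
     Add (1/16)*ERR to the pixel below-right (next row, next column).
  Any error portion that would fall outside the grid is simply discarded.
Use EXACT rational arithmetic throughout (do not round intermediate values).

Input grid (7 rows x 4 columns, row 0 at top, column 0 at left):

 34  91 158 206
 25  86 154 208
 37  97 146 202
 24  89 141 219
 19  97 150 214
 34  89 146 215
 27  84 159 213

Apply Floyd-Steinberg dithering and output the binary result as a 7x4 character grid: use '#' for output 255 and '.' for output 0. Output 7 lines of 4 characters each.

(0,0): OLD=34 → NEW=0, ERR=34
(0,1): OLD=847/8 → NEW=0, ERR=847/8
(0,2): OLD=26153/128 → NEW=255, ERR=-6487/128
(0,3): OLD=376479/2048 → NEW=255, ERR=-145761/2048
(1,0): OLD=7101/128 → NEW=0, ERR=7101/128
(1,1): OLD=139243/1024 → NEW=255, ERR=-121877/1024
(1,2): OLD=2600583/32768 → NEW=0, ERR=2600583/32768
(1,3): OLD=113934433/524288 → NEW=255, ERR=-19759007/524288
(2,0): OLD=524617/16384 → NEW=0, ERR=524617/16384
(2,1): OLD=48319859/524288 → NEW=0, ERR=48319859/524288
(2,2): OLD=206168047/1048576 → NEW=255, ERR=-61218833/1048576
(2,3): OLD=2846094387/16777216 → NEW=255, ERR=-1432095693/16777216
(3,0): OLD=430224889/8388608 → NEW=0, ERR=430224889/8388608
(3,1): OLD=17621892647/134217728 → NEW=255, ERR=-16603627993/134217728
(3,2): OLD=125389332569/2147483648 → NEW=0, ERR=125389332569/2147483648
(3,3): OLD=7360590617071/34359738368 → NEW=255, ERR=-1401142666769/34359738368
(4,0): OLD=25409296453/2147483648 → NEW=0, ERR=25409296453/2147483648
(4,1): OLD=1334387513359/17179869184 → NEW=0, ERR=1334387513359/17179869184
(4,2): OLD=102721987109231/549755813888 → NEW=255, ERR=-37465745432209/549755813888
(4,3): OLD=1540111944523193/8796093022208 → NEW=255, ERR=-702891776139847/8796093022208
(5,0): OLD=14365383234293/274877906944 → NEW=0, ERR=14365383234293/274877906944
(5,1): OLD=1091577189989395/8796093022208 → NEW=0, ERR=1091577189989395/8796093022208
(5,2): OLD=742687033551475/4398046511104 → NEW=255, ERR=-378814826780045/4398046511104
(5,3): OLD=20841241613860311/140737488355328 → NEW=255, ERR=-15046817916748329/140737488355328
(6,0): OLD=9373105073048921/140737488355328 → NEW=0, ERR=9373105073048921/140737488355328
(6,1): OLD=313077947905128575/2251799813685248 → NEW=255, ERR=-261131004584609665/2251799813685248
(6,2): OLD=2488092237999453385/36028797018963968 → NEW=0, ERR=2488092237999453385/36028797018963968
(6,3): OLD=117839607912205386879/576460752303423488 → NEW=255, ERR=-29157883925167602561/576460752303423488
Row 0: ..##
Row 1: .#.#
Row 2: ..##
Row 3: .#.#
Row 4: ..##
Row 5: ..##
Row 6: .#.#

Answer: ..##
.#.#
..##
.#.#
..##
..##
.#.#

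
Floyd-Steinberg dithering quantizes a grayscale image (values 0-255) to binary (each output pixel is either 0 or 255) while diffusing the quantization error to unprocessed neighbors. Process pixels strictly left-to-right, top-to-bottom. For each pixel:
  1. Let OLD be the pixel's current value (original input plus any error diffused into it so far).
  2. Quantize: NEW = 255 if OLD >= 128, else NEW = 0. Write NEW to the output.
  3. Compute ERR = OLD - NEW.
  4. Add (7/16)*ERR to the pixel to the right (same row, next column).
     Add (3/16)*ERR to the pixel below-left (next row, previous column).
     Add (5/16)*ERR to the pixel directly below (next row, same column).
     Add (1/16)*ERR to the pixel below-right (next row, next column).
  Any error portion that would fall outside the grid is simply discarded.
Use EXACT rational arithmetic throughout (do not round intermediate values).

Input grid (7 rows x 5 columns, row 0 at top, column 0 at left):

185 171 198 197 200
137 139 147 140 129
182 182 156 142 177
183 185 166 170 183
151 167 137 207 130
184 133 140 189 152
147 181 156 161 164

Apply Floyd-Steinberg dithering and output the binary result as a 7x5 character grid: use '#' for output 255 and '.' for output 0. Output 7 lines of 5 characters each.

Answer: #####
..#..
##.##
###.#
.#.#.
#.###
##.#.

Derivation:
(0,0): OLD=185 → NEW=255, ERR=-70
(0,1): OLD=1123/8 → NEW=255, ERR=-917/8
(0,2): OLD=18925/128 → NEW=255, ERR=-13715/128
(0,3): OLD=307451/2048 → NEW=255, ERR=-214789/2048
(0,4): OLD=5050077/32768 → NEW=255, ERR=-3305763/32768
(1,0): OLD=11985/128 → NEW=0, ERR=11985/128
(1,1): OLD=122551/1024 → NEW=0, ERR=122551/1024
(1,2): OLD=4556291/32768 → NEW=255, ERR=-3799549/32768
(1,3): OLD=4048007/131072 → NEW=0, ERR=4048007/131072
(1,4): OLD=219006901/2097152 → NEW=0, ERR=219006901/2097152
(2,0): OLD=3828941/16384 → NEW=255, ERR=-348979/16384
(2,1): OLD=101812383/524288 → NEW=255, ERR=-31881057/524288
(2,2): OLD=892813725/8388608 → NEW=0, ERR=892813725/8388608
(2,3): OLD=28259373959/134217728 → NEW=255, ERR=-5966146681/134217728
(2,4): OLD=412568946417/2147483648 → NEW=255, ERR=-135039383823/2147483648
(3,0): OLD=1383635453/8388608 → NEW=255, ERR=-755459587/8388608
(3,1): OLD=9745670969/67108864 → NEW=255, ERR=-7367089351/67108864
(3,2): OLD=298708142019/2147483648 → NEW=255, ERR=-248900188221/2147483648
(3,3): OLD=430625579083/4294967296 → NEW=0, ERR=430625579083/4294967296
(3,4): OLD=14048732764247/68719476736 → NEW=255, ERR=-3474733803433/68719476736
(4,0): OLD=109815363891/1073741824 → NEW=0, ERR=109815363891/1073741824
(4,1): OLD=5156658886835/34359738368 → NEW=255, ERR=-3605074397005/34359738368
(4,2): OLD=36732074816221/549755813888 → NEW=0, ERR=36732074816221/549755813888
(4,3): OLD=2206404090456755/8796093022208 → NEW=255, ERR=-36599630206285/8796093022208
(4,4): OLD=16697767626513509/140737488355328 → NEW=0, ERR=16697767626513509/140737488355328
(5,0): OLD=107910304786937/549755813888 → NEW=255, ERR=-32277427754503/549755813888
(5,1): OLD=410977058336299/4398046511104 → NEW=0, ERR=410977058336299/4398046511104
(5,2): OLD=27362795235499651/140737488355328 → NEW=255, ERR=-8525264295108989/140737488355328
(5,3): OLD=105620514584184813/562949953421312 → NEW=255, ERR=-37931723538249747/562949953421312
(5,4): OLD=1435185198149950495/9007199254740992 → NEW=255, ERR=-861650611809002465/9007199254740992
(6,0): OLD=10286039458945385/70368744177664 → NEW=255, ERR=-7657990306358935/70368744177664
(6,1): OLD=332281416931332903/2251799813685248 → NEW=255, ERR=-241927535558405337/2251799813685248
(6,2): OLD=3000218013850010653/36028797018963968 → NEW=0, ERR=3000218013850010653/36028797018963968
(6,3): OLD=89151280684305406335/576460752303423488 → NEW=255, ERR=-57846211153067583105/576460752303423488
(6,4): OLD=793139255290661621049/9223372036854775808 → NEW=0, ERR=793139255290661621049/9223372036854775808
Row 0: #####
Row 1: ..#..
Row 2: ##.##
Row 3: ###.#
Row 4: .#.#.
Row 5: #.###
Row 6: ##.#.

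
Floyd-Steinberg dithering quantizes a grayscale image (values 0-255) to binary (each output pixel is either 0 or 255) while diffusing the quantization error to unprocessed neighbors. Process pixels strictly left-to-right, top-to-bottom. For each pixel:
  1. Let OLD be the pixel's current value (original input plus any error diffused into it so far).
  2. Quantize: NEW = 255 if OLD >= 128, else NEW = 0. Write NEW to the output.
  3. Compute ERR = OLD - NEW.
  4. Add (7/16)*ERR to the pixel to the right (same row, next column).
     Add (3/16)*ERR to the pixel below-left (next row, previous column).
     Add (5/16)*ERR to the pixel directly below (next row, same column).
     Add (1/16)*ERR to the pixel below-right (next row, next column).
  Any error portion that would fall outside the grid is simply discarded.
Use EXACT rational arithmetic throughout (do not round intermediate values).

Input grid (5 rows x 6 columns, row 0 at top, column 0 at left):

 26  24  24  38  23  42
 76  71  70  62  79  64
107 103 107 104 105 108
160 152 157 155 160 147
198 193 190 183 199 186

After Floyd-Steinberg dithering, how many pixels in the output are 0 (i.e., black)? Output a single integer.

(0,0): OLD=26 → NEW=0, ERR=26
(0,1): OLD=283/8 → NEW=0, ERR=283/8
(0,2): OLD=5053/128 → NEW=0, ERR=5053/128
(0,3): OLD=113195/2048 → NEW=0, ERR=113195/2048
(0,4): OLD=1546029/32768 → NEW=0, ERR=1546029/32768
(0,5): OLD=32842299/524288 → NEW=0, ERR=32842299/524288
(1,0): OLD=11617/128 → NEW=0, ERR=11617/128
(1,1): OLD=133927/1024 → NEW=255, ERR=-127193/1024
(1,2): OLD=1329331/32768 → NEW=0, ERR=1329331/32768
(1,3): OLD=14199607/131072 → NEW=0, ERR=14199607/131072
(1,4): OLD=1311476165/8388608 → NEW=255, ERR=-827618875/8388608
(1,5): OLD=5819769811/134217728 → NEW=0, ERR=5819769811/134217728
(2,0): OLD=1836189/16384 → NEW=0, ERR=1836189/16384
(2,1): OLD=66319375/524288 → NEW=0, ERR=66319375/524288
(2,2): OLD=1573435629/8388608 → NEW=255, ERR=-565659411/8388608
(2,3): OLD=6200177093/67108864 → NEW=0, ERR=6200177093/67108864
(2,4): OLD=278078459343/2147483648 → NEW=255, ERR=-269529870897/2147483648
(2,5): OLD=2077853800345/34359738368 → NEW=0, ERR=2077853800345/34359738368
(3,0): OLD=1834925645/8388608 → NEW=255, ERR=-304169395/8388608
(3,1): OLD=11410304713/67108864 → NEW=255, ERR=-5702455607/67108864
(3,2): OLD=66561655979/536870912 → NEW=0, ERR=66561655979/536870912
(3,3): OLD=7228115727425/34359738368 → NEW=255, ERR=-1533617556415/34359738368
(3,4): OLD=32535634864033/274877906944 → NEW=0, ERR=32535634864033/274877906944
(3,5): OLD=922876609719503/4398046511104 → NEW=255, ERR=-198625250612017/4398046511104
(4,0): OLD=183326738531/1073741824 → NEW=255, ERR=-90477426589/1073741824
(4,1): OLD=2586612571143/17179869184 → NEW=255, ERR=-1794254070777/17179869184
(4,2): OLD=93113267621093/549755813888 → NEW=255, ERR=-47074464920347/549755813888
(4,3): OLD=1420847309015129/8796093022208 → NEW=255, ERR=-822156411647911/8796093022208
(4,4): OLD=25873009281305833/140737488355328 → NEW=255, ERR=-10015050249302807/140737488355328
(4,5): OLD=333607618552798655/2251799813685248 → NEW=255, ERR=-240601333936939585/2251799813685248
Output grid:
  Row 0: ......  (6 black, running=6)
  Row 1: .#..#.  (4 black, running=10)
  Row 2: ..#.#.  (4 black, running=14)
  Row 3: ##.#.#  (2 black, running=16)
  Row 4: ######  (0 black, running=16)

Answer: 16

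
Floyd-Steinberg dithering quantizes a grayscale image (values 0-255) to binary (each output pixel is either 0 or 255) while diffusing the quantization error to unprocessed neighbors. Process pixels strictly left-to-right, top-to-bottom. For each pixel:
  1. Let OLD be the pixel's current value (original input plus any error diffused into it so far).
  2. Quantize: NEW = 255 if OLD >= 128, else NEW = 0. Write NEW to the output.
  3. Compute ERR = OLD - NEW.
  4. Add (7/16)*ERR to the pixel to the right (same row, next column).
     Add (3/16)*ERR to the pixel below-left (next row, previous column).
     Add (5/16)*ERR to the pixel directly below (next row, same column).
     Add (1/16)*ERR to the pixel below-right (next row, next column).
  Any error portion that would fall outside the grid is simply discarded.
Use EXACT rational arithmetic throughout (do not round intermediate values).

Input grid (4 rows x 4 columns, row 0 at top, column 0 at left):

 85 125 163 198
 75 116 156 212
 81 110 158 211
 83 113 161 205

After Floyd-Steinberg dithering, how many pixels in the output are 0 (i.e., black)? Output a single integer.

Answer: 7

Derivation:
(0,0): OLD=85 → NEW=0, ERR=85
(0,1): OLD=2595/16 → NEW=255, ERR=-1485/16
(0,2): OLD=31333/256 → NEW=0, ERR=31333/256
(0,3): OLD=1030339/4096 → NEW=255, ERR=-14141/4096
(1,0): OLD=21545/256 → NEW=0, ERR=21545/256
(1,1): OLD=311455/2048 → NEW=255, ERR=-210785/2048
(1,2): OLD=9356683/65536 → NEW=255, ERR=-7354997/65536
(1,3): OLD=177703101/1048576 → NEW=255, ERR=-89683779/1048576
(2,0): OLD=2883653/32768 → NEW=0, ERR=2883653/32768
(2,1): OLD=105439431/1048576 → NEW=0, ERR=105439431/1048576
(2,2): OLD=302937891/2097152 → NEW=255, ERR=-231835869/2097152
(2,3): OLD=4324936375/33554432 → NEW=255, ERR=-4231443785/33554432
(3,0): OLD=2170211701/16777216 → NEW=255, ERR=-2107978379/16777216
(3,1): OLD=19924881835/268435456 → NEW=0, ERR=19924881835/268435456
(3,2): OLD=608026794837/4294967296 → NEW=255, ERR=-487189865643/4294967296
(3,3): OLD=7494239789267/68719476736 → NEW=0, ERR=7494239789267/68719476736
Output grid:
  Row 0: .#.#  (2 black, running=2)
  Row 1: .###  (1 black, running=3)
  Row 2: ..##  (2 black, running=5)
  Row 3: #.#.  (2 black, running=7)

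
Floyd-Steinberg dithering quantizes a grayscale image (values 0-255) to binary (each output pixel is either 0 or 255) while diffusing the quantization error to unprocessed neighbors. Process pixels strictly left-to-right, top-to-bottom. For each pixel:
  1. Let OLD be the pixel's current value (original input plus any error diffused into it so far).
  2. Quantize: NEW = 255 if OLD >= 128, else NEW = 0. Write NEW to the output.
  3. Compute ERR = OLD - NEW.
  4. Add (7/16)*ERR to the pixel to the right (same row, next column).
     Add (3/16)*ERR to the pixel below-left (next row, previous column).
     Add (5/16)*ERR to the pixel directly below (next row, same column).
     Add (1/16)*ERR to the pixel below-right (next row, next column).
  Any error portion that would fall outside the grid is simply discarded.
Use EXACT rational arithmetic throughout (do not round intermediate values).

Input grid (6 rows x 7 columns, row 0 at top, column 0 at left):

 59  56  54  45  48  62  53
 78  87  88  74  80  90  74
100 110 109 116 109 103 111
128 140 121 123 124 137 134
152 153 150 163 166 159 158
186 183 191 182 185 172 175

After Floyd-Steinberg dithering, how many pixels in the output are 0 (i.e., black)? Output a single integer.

Answer: 22

Derivation:
(0,0): OLD=59 → NEW=0, ERR=59
(0,1): OLD=1309/16 → NEW=0, ERR=1309/16
(0,2): OLD=22987/256 → NEW=0, ERR=22987/256
(0,3): OLD=345229/4096 → NEW=0, ERR=345229/4096
(0,4): OLD=5562331/65536 → NEW=0, ERR=5562331/65536
(0,5): OLD=103948029/1048576 → NEW=0, ERR=103948029/1048576
(0,6): OLD=1616828651/16777216 → NEW=0, ERR=1616828651/16777216
(1,0): OLD=28615/256 → NEW=0, ERR=28615/256
(1,1): OLD=372721/2048 → NEW=255, ERR=-149519/2048
(1,2): OLD=6883653/65536 → NEW=0, ERR=6883653/65536
(1,3): OLD=43992545/262144 → NEW=255, ERR=-22854175/262144
(1,4): OLD=1547469571/16777216 → NEW=0, ERR=1547469571/16777216
(1,5): OLD=24790881523/134217728 → NEW=255, ERR=-9434639117/134217728
(1,6): OLD=170849809885/2147483648 → NEW=0, ERR=170849809885/2147483648
(2,0): OLD=3972843/32768 → NEW=0, ERR=3972843/32768
(2,1): OLD=175016521/1048576 → NEW=255, ERR=-92370359/1048576
(2,2): OLD=1382012443/16777216 → NEW=0, ERR=1382012443/16777216
(2,3): OLD=19951943939/134217728 → NEW=255, ERR=-14273576701/134217728
(2,4): OLD=78027104307/1073741824 → NEW=0, ERR=78027104307/1073741824
(2,5): OLD=4587286917585/34359738368 → NEW=255, ERR=-4174446366255/34359738368
(2,6): OLD=43054487954631/549755813888 → NEW=0, ERR=43054487954631/549755813888
(3,0): OLD=2506027451/16777216 → NEW=255, ERR=-1772162629/16777216
(3,1): OLD=11983164831/134217728 → NEW=0, ERR=11983164831/134217728
(3,2): OLD=172182018445/1073741824 → NEW=255, ERR=-101622146675/1073741824
(3,3): OLD=288338981035/4294967296 → NEW=0, ERR=288338981035/4294967296
(3,4): OLD=80623665814971/549755813888 → NEW=255, ERR=-59564066726469/549755813888
(3,5): OLD=311636954462945/4398046511104 → NEW=0, ERR=311636954462945/4398046511104
(3,6): OLD=12798720784352191/70368744177664 → NEW=255, ERR=-5145308980952129/70368744177664
(4,0): OLD=291480503829/2147483648 → NEW=255, ERR=-256127826411/2147483648
(4,1): OLD=3586228675345/34359738368 → NEW=0, ERR=3586228675345/34359738368
(4,2): OLD=101295255084191/549755813888 → NEW=255, ERR=-38892477457249/549755813888
(4,3): OLD=557665014502277/4398046511104 → NEW=0, ERR=557665014502277/4398046511104
(4,4): OLD=7216236972959039/35184372088832 → NEW=255, ERR=-1755777909693121/35184372088832
(4,5): OLD=156308023325464703/1125899906842624 → NEW=255, ERR=-130796452919404417/1125899906842624
(4,6): OLD=1598854135928666153/18014398509481984 → NEW=0, ERR=1598854135928666153/18014398509481984
(5,0): OLD=92523041296323/549755813888 → NEW=255, ERR=-47664691245117/549755813888
(5,1): OLD=690342161221441/4398046511104 → NEW=255, ERR=-431159699110079/4398046511104
(5,2): OLD=5499322729912151/35184372088832 → NEW=255, ERR=-3472692152740009/35184372088832
(5,3): OLD=46349097373623251/281474976710656 → NEW=255, ERR=-25427021687594029/281474976710656
(5,4): OLD=2090155536405004529/18014398509481984 → NEW=0, ERR=2090155536405004529/18014398509481984
(5,5): OLD=28820300668700109409/144115188075855872 → NEW=255, ERR=-7929072290643137951/144115188075855872
(5,6): OLD=395231240041357356687/2305843009213693952 → NEW=255, ERR=-192758727308134601073/2305843009213693952
Output grid:
  Row 0: .......  (7 black, running=7)
  Row 1: .#.#.#.  (4 black, running=11)
  Row 2: .#.#.#.  (4 black, running=15)
  Row 3: #.#.#.#  (3 black, running=18)
  Row 4: #.#.##.  (3 black, running=21)
  Row 5: ####.##  (1 black, running=22)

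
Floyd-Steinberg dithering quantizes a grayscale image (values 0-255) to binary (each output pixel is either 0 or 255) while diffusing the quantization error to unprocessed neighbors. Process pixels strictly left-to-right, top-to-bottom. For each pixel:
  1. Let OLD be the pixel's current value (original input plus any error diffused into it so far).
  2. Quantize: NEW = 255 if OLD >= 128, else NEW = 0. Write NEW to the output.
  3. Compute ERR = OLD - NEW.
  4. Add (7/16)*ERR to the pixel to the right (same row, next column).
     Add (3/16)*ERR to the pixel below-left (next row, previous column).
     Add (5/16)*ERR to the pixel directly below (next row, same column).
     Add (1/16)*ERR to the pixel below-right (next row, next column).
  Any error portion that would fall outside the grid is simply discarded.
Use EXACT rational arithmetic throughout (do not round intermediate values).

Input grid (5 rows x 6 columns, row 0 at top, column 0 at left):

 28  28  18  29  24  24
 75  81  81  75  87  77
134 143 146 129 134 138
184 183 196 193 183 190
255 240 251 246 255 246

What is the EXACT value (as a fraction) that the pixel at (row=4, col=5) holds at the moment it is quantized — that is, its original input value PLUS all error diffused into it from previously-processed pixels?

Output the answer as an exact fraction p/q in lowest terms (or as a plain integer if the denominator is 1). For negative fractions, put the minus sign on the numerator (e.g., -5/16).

Answer: 195108414826708301/1125899906842624

Derivation:
(0,0): OLD=28 → NEW=0, ERR=28
(0,1): OLD=161/4 → NEW=0, ERR=161/4
(0,2): OLD=2279/64 → NEW=0, ERR=2279/64
(0,3): OLD=45649/1024 → NEW=0, ERR=45649/1024
(0,4): OLD=712759/16384 → NEW=0, ERR=712759/16384
(0,5): OLD=11280769/262144 → NEW=0, ERR=11280769/262144
(1,0): OLD=5843/64 → NEW=0, ERR=5843/64
(1,1): OLD=72677/512 → NEW=255, ERR=-57883/512
(1,2): OLD=877225/16384 → NEW=0, ERR=877225/16384
(1,3): OLD=8043749/65536 → NEW=0, ERR=8043749/65536
(1,4): OLD=692678591/4194304 → NEW=255, ERR=-376868929/4194304
(1,5): OLD=3614227849/67108864 → NEW=0, ERR=3614227849/67108864
(2,0): OLD=1157799/8192 → NEW=255, ERR=-931161/8192
(2,1): OLD=19316541/262144 → NEW=0, ERR=19316541/262144
(2,2): OLD=884651063/4194304 → NEW=255, ERR=-184896457/4194304
(2,3): OLD=4515365375/33554432 → NEW=255, ERR=-4041014785/33554432
(2,4): OLD=76237165629/1073741824 → NEW=0, ERR=76237165629/1073741824
(2,5): OLD=3097141888891/17179869184 → NEW=255, ERR=-1283724753029/17179869184
(3,0): OLD=680715799/4194304 → NEW=255, ERR=-388831721/4194304
(3,1): OLD=5036489771/33554432 → NEW=255, ERR=-3519890389/33554432
(3,2): OLD=31770540321/268435456 → NEW=0, ERR=31770540321/268435456
(3,3): OLD=3740105519795/17179869184 → NEW=255, ERR=-640761122125/17179869184
(3,4): OLD=22998064268595/137438953472 → NEW=255, ERR=-12048868866765/137438953472
(3,5): OLD=291881703566877/2199023255552 → NEW=255, ERR=-268869226598883/2199023255552
(4,0): OLD=110789142553/536870912 → NEW=255, ERR=-26112940007/536870912
(4,1): OLD=1738055272549/8589934592 → NEW=255, ERR=-452378048411/8589934592
(4,2): OLD=69103167622367/274877906944 → NEW=255, ERR=-990698648353/274877906944
(4,3): OLD=983963481511227/4398046511104 → NEW=255, ERR=-137538378820293/4398046511104
(4,4): OLD=13276191888022571/70368744177664 → NEW=255, ERR=-4667837877281749/70368744177664
(4,5): OLD=195108414826708301/1125899906842624 → NEW=255, ERR=-91996061418160819/1125899906842624
Target (4,5): original=246, with diffused error = 195108414826708301/1125899906842624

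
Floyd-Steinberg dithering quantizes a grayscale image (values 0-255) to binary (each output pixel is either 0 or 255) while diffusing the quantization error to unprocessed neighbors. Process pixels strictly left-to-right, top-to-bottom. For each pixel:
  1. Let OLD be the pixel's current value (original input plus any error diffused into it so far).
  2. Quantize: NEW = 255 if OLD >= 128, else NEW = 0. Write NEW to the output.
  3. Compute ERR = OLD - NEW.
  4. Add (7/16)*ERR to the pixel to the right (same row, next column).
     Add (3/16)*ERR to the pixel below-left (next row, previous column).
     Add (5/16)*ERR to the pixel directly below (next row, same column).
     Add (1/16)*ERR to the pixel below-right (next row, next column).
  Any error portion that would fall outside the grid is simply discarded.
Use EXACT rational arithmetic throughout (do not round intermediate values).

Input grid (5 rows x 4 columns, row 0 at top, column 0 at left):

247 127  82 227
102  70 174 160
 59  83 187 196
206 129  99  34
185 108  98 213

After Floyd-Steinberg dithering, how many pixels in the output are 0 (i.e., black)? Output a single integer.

Answer: 9

Derivation:
(0,0): OLD=247 → NEW=255, ERR=-8
(0,1): OLD=247/2 → NEW=0, ERR=247/2
(0,2): OLD=4353/32 → NEW=255, ERR=-3807/32
(0,3): OLD=89575/512 → NEW=255, ERR=-40985/512
(1,0): OLD=3925/32 → NEW=0, ERR=3925/32
(1,1): OLD=35699/256 → NEW=255, ERR=-29581/256
(1,2): OLD=646991/8192 → NEW=0, ERR=646991/8192
(1,3): OLD=21247065/131072 → NEW=255, ERR=-12176295/131072
(2,0): OLD=309921/4096 → NEW=0, ERR=309921/4096
(2,1): OLD=13430683/131072 → NEW=0, ERR=13430683/131072
(2,2): OLD=60783391/262144 → NEW=255, ERR=-6063329/262144
(2,3): OLD=678581043/4194304 → NEW=255, ERR=-390966477/4194304
(3,0): OLD=521892721/2097152 → NEW=255, ERR=-12881039/2097152
(3,1): OLD=5325968751/33554432 → NEW=255, ERR=-3230411409/33554432
(3,2): OLD=20711869265/536870912 → NEW=0, ERR=20711869265/536870912
(3,3): OLD=174404617911/8589934592 → NEW=0, ERR=174404617911/8589934592
(4,0): OLD=88599401373/536870912 → NEW=255, ERR=-48302681187/536870912
(4,1): OLD=194999658359/4294967296 → NEW=0, ERR=194999658359/4294967296
(4,2): OLD=17552190731511/137438953472 → NEW=0, ERR=17552190731511/137438953472
(4,3): OLD=610511896517873/2199023255552 → NEW=255, ERR=49760966352113/2199023255552
Output grid:
  Row 0: #.##  (1 black, running=1)
  Row 1: .#.#  (2 black, running=3)
  Row 2: ..##  (2 black, running=5)
  Row 3: ##..  (2 black, running=7)
  Row 4: #..#  (2 black, running=9)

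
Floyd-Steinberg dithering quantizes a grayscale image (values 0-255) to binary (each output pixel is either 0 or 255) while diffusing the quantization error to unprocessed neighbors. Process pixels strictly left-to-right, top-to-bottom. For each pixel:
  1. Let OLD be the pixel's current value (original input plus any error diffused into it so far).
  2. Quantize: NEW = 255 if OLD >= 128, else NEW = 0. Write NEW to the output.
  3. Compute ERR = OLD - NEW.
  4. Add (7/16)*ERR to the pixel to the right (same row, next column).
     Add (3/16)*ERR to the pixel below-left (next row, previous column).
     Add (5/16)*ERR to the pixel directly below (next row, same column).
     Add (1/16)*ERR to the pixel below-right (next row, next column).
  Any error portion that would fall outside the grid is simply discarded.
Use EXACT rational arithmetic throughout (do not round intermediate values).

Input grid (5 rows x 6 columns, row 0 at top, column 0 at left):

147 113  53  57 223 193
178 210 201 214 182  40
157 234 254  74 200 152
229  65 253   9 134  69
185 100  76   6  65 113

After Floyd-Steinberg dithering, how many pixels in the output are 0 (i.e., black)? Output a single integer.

(0,0): OLD=147 → NEW=255, ERR=-108
(0,1): OLD=263/4 → NEW=0, ERR=263/4
(0,2): OLD=5233/64 → NEW=0, ERR=5233/64
(0,3): OLD=94999/1024 → NEW=0, ERR=94999/1024
(0,4): OLD=4318625/16384 → NEW=255, ERR=140705/16384
(0,5): OLD=51578727/262144 → NEW=255, ERR=-15267993/262144
(1,0): OLD=10021/64 → NEW=255, ERR=-6299/64
(1,1): OLD=100387/512 → NEW=255, ERR=-30173/512
(1,2): OLD=3641727/16384 → NEW=255, ERR=-536193/16384
(1,3): OLD=15426787/65536 → NEW=255, ERR=-1284893/65536
(1,4): OLD=717158489/4194304 → NEW=255, ERR=-352389031/4194304
(1,5): OLD=-967787617/67108864 → NEW=0, ERR=-967787617/67108864
(2,0): OLD=943665/8192 → NEW=0, ERR=943665/8192
(2,1): OLD=66504203/262144 → NEW=255, ERR=-342517/262144
(2,2): OLD=989192865/4194304 → NEW=255, ERR=-80354655/4194304
(2,3): OLD=1398987545/33554432 → NEW=0, ERR=1398987545/33554432
(2,4): OLD=201923974667/1073741824 → NEW=255, ERR=-71880190453/1073741824
(2,5): OLD=1940544181501/17179869184 → NEW=0, ERR=1940544181501/17179869184
(3,0): OLD=1110454465/4194304 → NEW=255, ERR=40906945/4194304
(3,1): OLD=2431557965/33554432 → NEW=0, ERR=2431557965/33554432
(3,2): OLD=76894090375/268435456 → NEW=255, ERR=8443049095/268435456
(3,3): OLD=378650841477/17179869184 → NEW=0, ERR=378650841477/17179869184
(3,4): OLD=20135847176069/137438953472 → NEW=255, ERR=-14911085959291/137438953472
(3,5): OLD=115776105800107/2199023255552 → NEW=0, ERR=115776105800107/2199023255552
(4,0): OLD=108252070415/536870912 → NEW=255, ERR=-28650012145/536870912
(4,1): OLD=908862394915/8589934592 → NEW=0, ERR=908862394915/8589934592
(4,2): OLD=38697480369465/274877906944 → NEW=255, ERR=-31396385901255/274877906944
(4,3): OLD=-243915188406467/4398046511104 → NEW=0, ERR=-243915188406467/4398046511104
(4,4): OLD=1272379549435085/70368744177664 → NEW=0, ERR=1272379549435085/70368744177664
(4,5): OLD=147023047236122235/1125899906842624 → NEW=255, ERR=-140081429008746885/1125899906842624
Output grid:
  Row 0: #...##  (3 black, running=3)
  Row 1: #####.  (1 black, running=4)
  Row 2: .##.#.  (3 black, running=7)
  Row 3: #.#.#.  (3 black, running=10)
  Row 4: #.#..#  (3 black, running=13)

Answer: 13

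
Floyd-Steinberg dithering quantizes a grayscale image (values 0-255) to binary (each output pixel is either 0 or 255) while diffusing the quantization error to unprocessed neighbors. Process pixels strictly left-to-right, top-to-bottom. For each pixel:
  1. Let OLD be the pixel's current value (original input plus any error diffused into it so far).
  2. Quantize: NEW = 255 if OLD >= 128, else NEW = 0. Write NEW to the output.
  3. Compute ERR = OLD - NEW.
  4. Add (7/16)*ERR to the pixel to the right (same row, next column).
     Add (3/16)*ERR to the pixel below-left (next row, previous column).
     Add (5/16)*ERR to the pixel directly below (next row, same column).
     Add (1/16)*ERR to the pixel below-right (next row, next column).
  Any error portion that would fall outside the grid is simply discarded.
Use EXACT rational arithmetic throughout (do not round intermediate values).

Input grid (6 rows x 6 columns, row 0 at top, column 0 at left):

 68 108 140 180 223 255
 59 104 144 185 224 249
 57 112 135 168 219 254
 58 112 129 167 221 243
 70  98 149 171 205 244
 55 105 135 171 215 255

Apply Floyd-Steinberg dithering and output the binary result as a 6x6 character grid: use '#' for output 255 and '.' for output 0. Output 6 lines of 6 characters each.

Answer: .#.###
..####
.#.#.#
.#.###
..####
.#.#.#

Derivation:
(0,0): OLD=68 → NEW=0, ERR=68
(0,1): OLD=551/4 → NEW=255, ERR=-469/4
(0,2): OLD=5677/64 → NEW=0, ERR=5677/64
(0,3): OLD=224059/1024 → NEW=255, ERR=-37061/1024
(0,4): OLD=3394205/16384 → NEW=255, ERR=-783715/16384
(0,5): OLD=61360715/262144 → NEW=255, ERR=-5486005/262144
(1,0): OLD=3729/64 → NEW=0, ERR=3729/64
(1,1): OLD=58231/512 → NEW=0, ERR=58231/512
(1,2): OLD=3397443/16384 → NEW=255, ERR=-780477/16384
(1,3): OLD=9792647/65536 → NEW=255, ERR=-6919033/65536
(1,4): OLD=657148341/4194304 → NEW=255, ERR=-412399179/4194304
(1,5): OLD=13183801443/67108864 → NEW=255, ERR=-3928958877/67108864
(2,0): OLD=790797/8192 → NEW=0, ERR=790797/8192
(2,1): OLD=48361439/262144 → NEW=255, ERR=-18485281/262144
(2,2): OLD=321181789/4194304 → NEW=0, ERR=321181789/4194304
(2,3): OLD=4935735733/33554432 → NEW=255, ERR=-3620644427/33554432
(2,4): OLD=132596536735/1073741824 → NEW=0, ERR=132596536735/1073741824
(2,5): OLD=4871971629897/17179869184 → NEW=255, ERR=491104987977/17179869184
(3,0): OLD=314341309/4194304 → NEW=0, ERR=314341309/4194304
(3,1): OLD=4803096441/33554432 → NEW=255, ERR=-3753283719/33554432
(3,2): OLD=21301291963/268435456 → NEW=0, ERR=21301291963/268435456
(3,3): OLD=3366183368561/17179869184 → NEW=255, ERR=-1014683273359/17179869184
(3,4): OLD=31936251238609/137438953472 → NEW=255, ERR=-3110681896751/137438953472
(3,5): OLD=549204434043039/2199023255552 → NEW=255, ERR=-11546496122721/2199023255552
(4,0): OLD=38894765043/536870912 → NEW=0, ERR=38894765043/536870912
(4,1): OLD=981857687127/8589934592 → NEW=0, ERR=981857687127/8589934592
(4,2): OLD=56553498098389/274877906944 → NEW=255, ERR=-13540368172331/274877906944
(4,3): OLD=579257145913353/4398046511104 → NEW=255, ERR=-542244714418167/4398046511104
(4,4): OLD=9803132557297561/70368744177664 → NEW=255, ERR=-8140897208006759/70368744177664
(4,5): OLD=214293188302781071/1125899906842624 → NEW=255, ERR=-72811287942088049/1125899906842624
(5,0): OLD=13616296705781/137438953472 → NEW=0, ERR=13616296705781/137438953472
(5,1): OLD=788813282672197/4398046511104 → NEW=255, ERR=-332688577659323/4398046511104
(5,2): OLD=2481853979568711/35184372088832 → NEW=0, ERR=2481853979568711/35184372088832
(5,3): OLD=156006236754460285/1125899906842624 → NEW=255, ERR=-131098239490408835/1125899906842624
(5,4): OLD=243360964468488637/2251799813685248 → NEW=0, ERR=243360964468488637/2251799813685248
(5,5): OLD=9902248401038135521/36028797018963968 → NEW=255, ERR=714905161202323681/36028797018963968
Row 0: .#.###
Row 1: ..####
Row 2: .#.#.#
Row 3: .#.###
Row 4: ..####
Row 5: .#.#.#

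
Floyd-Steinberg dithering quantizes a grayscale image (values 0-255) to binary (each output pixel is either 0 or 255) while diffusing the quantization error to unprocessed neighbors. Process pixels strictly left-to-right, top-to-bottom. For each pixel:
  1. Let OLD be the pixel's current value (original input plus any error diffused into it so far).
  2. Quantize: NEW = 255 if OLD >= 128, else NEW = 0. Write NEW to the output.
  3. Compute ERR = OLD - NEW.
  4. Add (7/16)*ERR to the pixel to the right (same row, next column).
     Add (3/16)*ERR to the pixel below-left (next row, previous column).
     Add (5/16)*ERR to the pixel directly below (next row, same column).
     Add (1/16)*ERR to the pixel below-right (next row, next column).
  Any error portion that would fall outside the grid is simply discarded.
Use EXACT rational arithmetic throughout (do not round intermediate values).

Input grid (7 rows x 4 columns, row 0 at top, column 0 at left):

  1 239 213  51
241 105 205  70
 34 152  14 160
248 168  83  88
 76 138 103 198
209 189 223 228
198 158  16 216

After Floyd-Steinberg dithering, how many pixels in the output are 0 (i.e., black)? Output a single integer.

(0,0): OLD=1 → NEW=0, ERR=1
(0,1): OLD=3831/16 → NEW=255, ERR=-249/16
(0,2): OLD=52785/256 → NEW=255, ERR=-12495/256
(0,3): OLD=121431/4096 → NEW=0, ERR=121431/4096
(1,0): OLD=61029/256 → NEW=255, ERR=-4251/256
(1,1): OLD=171587/2048 → NEW=0, ERR=171587/2048
(1,2): OLD=15138047/65536 → NEW=255, ERR=-1573633/65536
(1,3): OLD=68900649/1048576 → NEW=0, ERR=68900649/1048576
(2,0): OLD=1458833/32768 → NEW=0, ERR=1458833/32768
(2,1): OLD=201451979/1048576 → NEW=255, ERR=-65934901/1048576
(2,2): OLD=-7249929/2097152 → NEW=0, ERR=-7249929/2097152
(2,3): OLD=5956609851/33554432 → NEW=255, ERR=-2599770309/33554432
(3,0): OLD=4196358145/16777216 → NEW=255, ERR=-81831935/16777216
(3,1): OLD=39822465183/268435456 → NEW=255, ERR=-28628576097/268435456
(3,2): OLD=72168476257/4294967296 → NEW=0, ERR=72168476257/4294967296
(3,3): OLD=4873792434215/68719476736 → NEW=0, ERR=4873792434215/68719476736
(4,0): OLD=233985231405/4294967296 → NEW=0, ERR=233985231405/4294967296
(4,1): OLD=4513227387527/34359738368 → NEW=255, ERR=-4248505896313/34359738368
(4,2): OLD=66836555034919/1099511627776 → NEW=0, ERR=66836555034919/1099511627776
(4,3): OLD=4359487246697793/17592186044416 → NEW=255, ERR=-126520194628287/17592186044416
(5,0): OLD=111512856669853/549755813888 → NEW=255, ERR=-28674875871587/549755813888
(5,1): OLD=2504123841126763/17592186044416 → NEW=255, ERR=-1981883600199317/17592186044416
(5,2): OLD=1615245731408671/8796093022208 → NEW=255, ERR=-627757989254369/8796093022208
(5,3): OLD=55824466747885671/281474976710656 → NEW=255, ERR=-15951652313331609/281474976710656
(6,0): OLD=45198414448658017/281474976710656 → NEW=255, ERR=-26577704612559263/281474976710656
(6,1): OLD=292027817406006199/4503599627370496 → NEW=0, ERR=292027817406006199/4503599627370496
(6,2): OLD=317014261266763345/72057594037927936 → NEW=0, ERR=317014261266763345/72057594037927936
(6,3): OLD=225689436414910039863/1152921504606846976 → NEW=255, ERR=-68305547259835939017/1152921504606846976
Output grid:
  Row 0: .##.  (2 black, running=2)
  Row 1: #.#.  (2 black, running=4)
  Row 2: .#.#  (2 black, running=6)
  Row 3: ##..  (2 black, running=8)
  Row 4: .#.#  (2 black, running=10)
  Row 5: ####  (0 black, running=10)
  Row 6: #..#  (2 black, running=12)

Answer: 12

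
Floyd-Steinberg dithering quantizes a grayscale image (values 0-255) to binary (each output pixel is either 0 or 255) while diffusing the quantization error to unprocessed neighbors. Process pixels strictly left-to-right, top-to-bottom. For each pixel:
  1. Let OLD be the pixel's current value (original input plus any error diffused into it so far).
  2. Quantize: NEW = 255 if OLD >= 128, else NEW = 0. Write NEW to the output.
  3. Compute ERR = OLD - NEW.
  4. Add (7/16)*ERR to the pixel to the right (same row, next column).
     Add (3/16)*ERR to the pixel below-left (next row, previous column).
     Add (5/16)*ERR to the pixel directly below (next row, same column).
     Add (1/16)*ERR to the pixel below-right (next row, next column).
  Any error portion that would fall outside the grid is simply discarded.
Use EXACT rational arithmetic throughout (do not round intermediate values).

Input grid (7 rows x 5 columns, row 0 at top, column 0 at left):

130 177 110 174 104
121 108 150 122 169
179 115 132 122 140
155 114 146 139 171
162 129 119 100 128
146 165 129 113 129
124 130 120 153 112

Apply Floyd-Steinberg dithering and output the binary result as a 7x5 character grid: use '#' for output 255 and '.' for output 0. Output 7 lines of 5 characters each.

Answer: #.##.
.#..#
#.##.
#.#.#
#.#.#
.#.#.
#.#.#

Derivation:
(0,0): OLD=130 → NEW=255, ERR=-125
(0,1): OLD=1957/16 → NEW=0, ERR=1957/16
(0,2): OLD=41859/256 → NEW=255, ERR=-23421/256
(0,3): OLD=548757/4096 → NEW=255, ERR=-495723/4096
(0,4): OLD=3345683/65536 → NEW=0, ERR=3345683/65536
(1,0): OLD=26847/256 → NEW=0, ERR=26847/256
(1,1): OLD=342297/2048 → NEW=255, ERR=-179943/2048
(1,2): OLD=4451341/65536 → NEW=0, ERR=4451341/65536
(1,3): OLD=30867273/262144 → NEW=0, ERR=30867273/262144
(1,4): OLD=960095675/4194304 → NEW=255, ERR=-109451845/4194304
(2,0): OLD=6399523/32768 → NEW=255, ERR=-1956317/32768
(2,1): OLD=84633777/1048576 → NEW=0, ERR=84633777/1048576
(2,2): OLD=3441412691/16777216 → NEW=255, ERR=-836777389/16777216
(2,3): OLD=36595332425/268435456 → NEW=255, ERR=-31855708855/268435456
(2,4): OLD=374888956607/4294967296 → NEW=0, ERR=374888956607/4294967296
(3,0): OLD=2541359091/16777216 → NEW=255, ERR=-1736830989/16777216
(3,1): OLD=10851280375/134217728 → NEW=0, ERR=10851280375/134217728
(3,2): OLD=638140079693/4294967296 → NEW=255, ERR=-457076580787/4294967296
(3,3): OLD=589308293829/8589934592 → NEW=0, ERR=589308293829/8589934592
(3,4): OLD=30356725983225/137438953472 → NEW=255, ERR=-4690207152135/137438953472
(4,0): OLD=310972952541/2147483648 → NEW=255, ERR=-236635377699/2147483648
(4,1): OLD=5472263595613/68719476736 → NEW=0, ERR=5472263595613/68719476736
(4,2): OLD=152280857015571/1099511627776 → NEW=255, ERR=-128094608067309/1099511627776
(4,3): OLD=1010137079688285/17592186044416 → NEW=0, ERR=1010137079688285/17592186044416
(4,4): OLD=41304927385177355/281474976710656 → NEW=255, ERR=-30471191676039925/281474976710656
(5,0): OLD=139083828010295/1099511627776 → NEW=0, ERR=139083828010295/1099511627776
(5,1): OLD=1904318721732965/8796093022208 → NEW=255, ERR=-338684998930075/8796093022208
(5,2): OLD=25752424084810637/281474976710656 → NEW=0, ERR=25752424084810637/281474976710656
(5,3): OLD=161444724542063107/1125899906842624 → NEW=255, ERR=-125659751702806013/1125899906842624
(5,4): OLD=899464085382785585/18014398509481984 → NEW=0, ERR=899464085382785585/18014398509481984
(6,0): OLD=21998746679682247/140737488355328 → NEW=255, ERR=-13889312850926393/140737488355328
(6,1): OLD=449690704041450409/4503599627370496 → NEW=0, ERR=449690704041450409/4503599627370496
(6,2): OLD=12173616399740485587/72057594037927936 → NEW=255, ERR=-6201070079931138093/72057594037927936
(6,3): OLD=110164568690736646609/1152921504606846976 → NEW=0, ERR=110164568690736646609/1152921504606846976
(6,4): OLD=2996340238669444337143/18446744073709551616 → NEW=255, ERR=-1707579500126491324937/18446744073709551616
Row 0: #.##.
Row 1: .#..#
Row 2: #.##.
Row 3: #.#.#
Row 4: #.#.#
Row 5: .#.#.
Row 6: #.#.#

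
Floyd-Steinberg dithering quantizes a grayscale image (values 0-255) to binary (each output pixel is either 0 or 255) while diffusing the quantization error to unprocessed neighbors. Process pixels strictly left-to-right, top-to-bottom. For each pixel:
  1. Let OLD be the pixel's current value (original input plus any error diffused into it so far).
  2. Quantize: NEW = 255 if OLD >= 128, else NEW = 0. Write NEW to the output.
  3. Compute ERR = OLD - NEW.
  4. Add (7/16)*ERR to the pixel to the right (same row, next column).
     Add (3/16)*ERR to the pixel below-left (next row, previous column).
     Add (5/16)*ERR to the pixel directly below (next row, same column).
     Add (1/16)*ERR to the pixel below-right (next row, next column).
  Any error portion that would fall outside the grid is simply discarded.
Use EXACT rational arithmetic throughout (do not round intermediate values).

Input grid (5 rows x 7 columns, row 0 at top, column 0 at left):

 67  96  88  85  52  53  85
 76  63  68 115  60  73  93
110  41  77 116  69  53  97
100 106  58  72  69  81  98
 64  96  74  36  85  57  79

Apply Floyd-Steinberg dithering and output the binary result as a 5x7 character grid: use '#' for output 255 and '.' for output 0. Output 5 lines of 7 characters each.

Answer: ..#....
.#.#.#.
......#
#.#.#..
.....#.

Derivation:
(0,0): OLD=67 → NEW=0, ERR=67
(0,1): OLD=2005/16 → NEW=0, ERR=2005/16
(0,2): OLD=36563/256 → NEW=255, ERR=-28717/256
(0,3): OLD=147141/4096 → NEW=0, ERR=147141/4096
(0,4): OLD=4437859/65536 → NEW=0, ERR=4437859/65536
(0,5): OLD=86639541/1048576 → NEW=0, ERR=86639541/1048576
(0,6): OLD=2032540147/16777216 → NEW=0, ERR=2032540147/16777216
(1,0): OLD=30831/256 → NEW=0, ERR=30831/256
(1,1): OLD=282633/2048 → NEW=255, ERR=-239607/2048
(1,2): OLD=-240707/65536 → NEW=0, ERR=-240707/65536
(1,3): OLD=34158649/262144 → NEW=255, ERR=-32688071/262144
(1,4): OLD=743982411/16777216 → NEW=0, ERR=743982411/16777216
(1,5): OLD=19484270395/134217728 → NEW=255, ERR=-14741250245/134217728
(1,6): OLD=188918694677/2147483648 → NEW=0, ERR=188918694677/2147483648
(2,0): OLD=4118899/32768 → NEW=0, ERR=4118899/32768
(2,1): OLD=69489697/1048576 → NEW=0, ERR=69489697/1048576
(2,2): OLD=1244081315/16777216 → NEW=0, ERR=1244081315/16777216
(2,3): OLD=15778612811/134217728 → NEW=0, ERR=15778612811/134217728
(2,4): OLD=113712957371/1073741824 → NEW=0, ERR=113712957371/1073741824
(2,5): OLD=2895733349737/34359738368 → NEW=0, ERR=2895733349737/34359738368
(2,6): OLD=84936182906735/549755813888 → NEW=255, ERR=-55251549634705/549755813888
(3,0): OLD=2545214531/16777216 → NEW=255, ERR=-1732975549/16777216
(3,1): OLD=13861812743/134217728 → NEW=0, ERR=13861812743/134217728
(3,2): OLD=163790256517/1073741824 → NEW=255, ERR=-110013908603/1073741824
(3,3): OLD=379689452435/4294967296 → NEW=0, ERR=379689452435/4294967296
(3,4): OLD=90116358602819/549755813888 → NEW=255, ERR=-50071373938621/549755813888
(3,5): OLD=243054485238649/4398046511104 → NEW=0, ERR=243054485238649/4398046511104
(3,6): OLD=6758110209459751/70368744177664 → NEW=0, ERR=6758110209459751/70368744177664
(4,0): OLD=109705369741/2147483648 → NEW=0, ERR=109705369741/2147483648
(4,1): OLD=4293513169065/34359738368 → NEW=0, ERR=4293513169065/34359738368
(4,2): OLD=65795467955335/549755813888 → NEW=0, ERR=65795467955335/549755813888
(4,3): OLD=406843815512317/4398046511104 → NEW=0, ERR=406843815512317/4398046511104
(4,4): OLD=3972180230576103/35184372088832 → NEW=0, ERR=3972180230576103/35184372088832
(4,5): OLD=153096371501422695/1125899906842624 → NEW=255, ERR=-134008104743446425/1125899906842624
(4,6): OLD=1087951514022825985/18014398509481984 → NEW=0, ERR=1087951514022825985/18014398509481984
Row 0: ..#....
Row 1: .#.#.#.
Row 2: ......#
Row 3: #.#.#..
Row 4: .....#.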